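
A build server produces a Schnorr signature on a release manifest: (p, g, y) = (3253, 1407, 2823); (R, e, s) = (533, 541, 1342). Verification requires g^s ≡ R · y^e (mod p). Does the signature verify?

g^s mod p:
1407^2 = 1979649 ≡ 1825
1407^4 ≡ 1825^2 = 3330625 ≡ 2806
1407^8 ≡ 2806^2 = 7873636 ≡ 1376
1407^16 ≡ 1376^2 = 1893376 ≡ 130
1407^32 ≡ 130^2 = 16900 ≡ 635
1407^64 ≡ 635^2 = 403225 ≡ 3106
1407^128 ≡ 3106^2 = 9647236 ≡ 2091
1407^256 ≡ 2091^2 = 4372281 ≡ 249
1407^512 ≡ 249^2 = 62001 ≡ 194
1407^1024 ≡ 194^2 = 37636 ≡ 1853
1342 = 1024 + 256 + 32 + 16 + 8 + 4 + 2, so 1407^1342 ≡ 1853·249·635·130·1376·2806·1825 ≡ 2768 (mod 3253)
R · y^e mod p:
2823^2 = 7969329 ≡ 2732
2823^4 ≡ 2732^2 = 7463824 ≡ 1442
2823^8 ≡ 1442^2 = 2079364 ≡ 697
2823^16 ≡ 697^2 = 485809 ≡ 1112
2823^32 ≡ 1112^2 = 1236544 ≡ 404
2823^64 ≡ 404^2 = 163216 ≡ 566
2823^128 ≡ 566^2 = 320356 ≡ 1562
2823^256 ≡ 1562^2 = 2439844 ≡ 94
2823^512 ≡ 94^2 = 8836 ≡ 2330
541 = 512 + 16 + 8 + 4 + 1, so 2823^541 ≡ 2330·1112·697·1442·2823 ≡ 3174 (mod 3253)
533·3174 = 1691742 ≡ 182 (mod 3253)
2768 ≠ 182; the check fails.

does not verify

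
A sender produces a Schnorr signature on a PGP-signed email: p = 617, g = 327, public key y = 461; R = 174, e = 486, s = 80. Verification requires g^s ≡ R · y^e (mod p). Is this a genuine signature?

g^s mod p:
327^80 mod 617 = 351
R · y^e mod p:
461^486 mod 617 = 273
174·273 = 47502 ≡ 610 (mod 617)
351 ≠ 610; the check fails.

forged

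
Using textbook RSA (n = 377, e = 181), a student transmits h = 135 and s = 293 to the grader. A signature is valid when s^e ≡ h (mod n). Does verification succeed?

fails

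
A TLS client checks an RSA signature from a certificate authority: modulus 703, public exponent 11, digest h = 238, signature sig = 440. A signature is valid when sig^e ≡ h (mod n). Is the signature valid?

sig^11 mod 703 = 238
Since 238 equals the digest 238, verification succeeds.

valid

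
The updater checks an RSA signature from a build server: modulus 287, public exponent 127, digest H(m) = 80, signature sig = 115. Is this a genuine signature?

sig^127 mod 287 = 80
80 = H(m), so the signature checks out.

genuine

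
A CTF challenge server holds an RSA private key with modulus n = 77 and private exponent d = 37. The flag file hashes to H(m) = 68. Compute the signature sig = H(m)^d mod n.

(H(m))^2 ≡ 68^2 = 4624 ≡ 4
(H(m))^4 ≡ 4^2 = 16
(H(m))^8 ≡ 16^2 = 256 ≡ 25
(H(m))^16 ≡ 25^2 = 625 ≡ 9
(H(m))^32 ≡ 9^2 = 81 ≡ 4
37 = 32 + 4 + 1, so (H(m))^37 ≡ 4·16·68 ≡ 40 (mod 77)

40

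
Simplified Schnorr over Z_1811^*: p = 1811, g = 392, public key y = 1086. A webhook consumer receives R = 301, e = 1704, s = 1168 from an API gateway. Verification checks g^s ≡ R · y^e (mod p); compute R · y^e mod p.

1086^2 = 1179396 ≡ 435
1086^4 ≡ 435^2 = 189225 ≡ 881
1086^8 ≡ 881^2 = 776161 ≡ 1053
1086^16 ≡ 1053^2 = 1108809 ≡ 477
1086^32 ≡ 477^2 = 227529 ≡ 1154
1086^64 ≡ 1154^2 = 1331716 ≡ 631
1086^128 ≡ 631^2 = 398161 ≡ 1552
1086^256 ≡ 1552^2 = 2408704 ≡ 74
1086^512 ≡ 74^2 = 5476 ≡ 43
1086^1024 ≡ 43^2 = 1849 ≡ 38
1704 = 1024 + 512 + 128 + 32 + 8, so 1086^1704 ≡ 38·43·1552·1154·1053 ≡ 74 (mod 1811)
R · y^e ≡ 301·74 = 22274 ≡ 542 (mod 1811)

542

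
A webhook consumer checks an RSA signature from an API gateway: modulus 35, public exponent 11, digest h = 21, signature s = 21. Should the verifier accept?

s^2 ≡ 21^2 = 441 ≡ 21
s^4 ≡ 21^2 = 441 ≡ 21
s^8 ≡ 21^2 = 441 ≡ 21
11 = 8 + 2 + 1, so s^11 ≡ 21·21·21 ≡ 21 (mod 35)
s^11 mod 35 = 21 matches h.

accept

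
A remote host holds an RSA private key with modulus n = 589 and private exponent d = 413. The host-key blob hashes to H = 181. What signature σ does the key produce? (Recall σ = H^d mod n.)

192

H^413 mod 589 = 192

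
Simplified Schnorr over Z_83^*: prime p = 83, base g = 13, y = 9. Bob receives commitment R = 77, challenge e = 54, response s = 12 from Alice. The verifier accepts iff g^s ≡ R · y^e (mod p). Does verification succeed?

fails

g^s mod p:
Squares mod 83: 13^1≡13, 13^2≡3, 13^4≡9, 13^8≡81
12 = 8 + 4, so 13^12 ≡ 81·9 ≡ 65 (mod 83)
R · y^e mod p:
Squares mod 83: 9^1≡9, 9^2≡81, 9^4≡4, 9^8≡16, 9^16≡7, 9^32≡49
54 = 32 + 16 + 4 + 2, so 9^54 ≡ 49·7·4·81 ≡ 78 (mod 83)
77·78 = 6006 ≡ 30 (mod 83)
65 ≠ 30; the check fails.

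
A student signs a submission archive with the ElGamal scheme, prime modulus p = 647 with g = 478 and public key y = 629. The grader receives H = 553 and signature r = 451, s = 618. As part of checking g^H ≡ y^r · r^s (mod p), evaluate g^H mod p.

478^2 = 228484 ≡ 93
478^4 ≡ 93^2 = 8649 ≡ 238
478^8 ≡ 238^2 = 56644 ≡ 355
478^16 ≡ 355^2 = 126025 ≡ 507
478^32 ≡ 507^2 = 257049 ≡ 190
478^64 ≡ 190^2 = 36100 ≡ 515
478^128 ≡ 515^2 = 265225 ≡ 602
478^256 ≡ 602^2 = 362404 ≡ 84
478^512 ≡ 84^2 = 7056 ≡ 586
553 = 512 + 32 + 8 + 1, so 478^553 ≡ 586·190·355·478 ≡ 151 (mod 647)

151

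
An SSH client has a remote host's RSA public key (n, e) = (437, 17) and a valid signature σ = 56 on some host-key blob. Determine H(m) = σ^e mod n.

132

σ^17 mod 437 = 132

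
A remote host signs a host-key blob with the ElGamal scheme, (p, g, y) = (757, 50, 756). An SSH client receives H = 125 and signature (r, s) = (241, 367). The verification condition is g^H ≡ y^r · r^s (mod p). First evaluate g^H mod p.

50^125 mod 757 = 651

651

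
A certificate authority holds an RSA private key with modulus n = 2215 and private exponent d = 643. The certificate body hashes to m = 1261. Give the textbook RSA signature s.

971

m^2 ≡ 1261^2 = 1590121 ≡ 1966
m^4 ≡ 1966^2 = 3865156 ≡ 2196
m^8 ≡ 2196^2 = 4822416 ≡ 361
m^16 ≡ 361^2 = 130321 ≡ 1851
m^32 ≡ 1851^2 = 3426201 ≡ 1811
m^64 ≡ 1811^2 = 3279721 ≡ 1521
m^128 ≡ 1521^2 = 2313441 ≡ 981
m^256 ≡ 981^2 = 962361 ≡ 1051
m^512 ≡ 1051^2 = 1104601 ≡ 1531
643 = 512 + 128 + 2 + 1, so m^643 ≡ 1531·981·1966·1261 ≡ 971 (mod 2215)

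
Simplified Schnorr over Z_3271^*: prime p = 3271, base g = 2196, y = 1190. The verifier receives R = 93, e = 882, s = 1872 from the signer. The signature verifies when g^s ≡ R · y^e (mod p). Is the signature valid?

g^s mod p:
2196^2 = 4822416 ≡ 962
2196^4 ≡ 962^2 = 925444 ≡ 3022
2196^8 ≡ 3022^2 = 9132484 ≡ 3123
2196^16 ≡ 3123^2 = 9753129 ≡ 2278
2196^32 ≡ 2278^2 = 5189284 ≡ 1478
2196^64 ≡ 1478^2 = 2184484 ≡ 2727
2196^128 ≡ 2727^2 = 7436529 ≡ 1546
2196^256 ≡ 1546^2 = 2390116 ≡ 2286
2196^512 ≡ 2286^2 = 5225796 ≡ 2009
2196^1024 ≡ 2009^2 = 4036081 ≡ 2938
1872 = 1024 + 512 + 256 + 64 + 16, so 2196^1872 ≡ 2938·2009·2286·2727·2278 ≡ 1851 (mod 3271)
R · y^e mod p:
1190^2 = 1416100 ≡ 3028
1190^4 ≡ 3028^2 = 9168784 ≡ 171
1190^8 ≡ 171^2 = 29241 ≡ 3073
1190^16 ≡ 3073^2 = 9443329 ≡ 3223
1190^32 ≡ 3223^2 = 10387729 ≡ 2304
1190^64 ≡ 2304^2 = 5308416 ≡ 2854
1190^128 ≡ 2854^2 = 8145316 ≡ 526
1190^256 ≡ 526^2 = 276676 ≡ 1912
1190^512 ≡ 1912^2 = 3655744 ≡ 2037
882 = 512 + 256 + 64 + 32 + 16 + 2, so 1190^882 ≡ 2037·1912·2854·2304·3223·3028 ≡ 653 (mod 3271)
93·653 = 60729 ≡ 1851 (mod 3271)
1851 ≡ 1851 (mod 3271); signature holds.

valid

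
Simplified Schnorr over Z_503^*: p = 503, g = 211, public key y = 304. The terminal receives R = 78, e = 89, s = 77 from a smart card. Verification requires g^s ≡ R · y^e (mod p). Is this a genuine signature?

g^s mod p:
211^2 = 44521 ≡ 257
211^4 ≡ 257^2 = 66049 ≡ 156
211^8 ≡ 156^2 = 24336 ≡ 192
211^16 ≡ 192^2 = 36864 ≡ 145
211^32 ≡ 145^2 = 21025 ≡ 402
211^64 ≡ 402^2 = 161604 ≡ 141
77 = 64 + 8 + 4 + 1, so 211^77 ≡ 141·192·156·211 ≡ 230 (mod 503)
R · y^e mod p:
304^2 = 92416 ≡ 367
304^4 ≡ 367^2 = 134689 ≡ 388
304^8 ≡ 388^2 = 150544 ≡ 147
304^16 ≡ 147^2 = 21609 ≡ 483
304^32 ≡ 483^2 = 233289 ≡ 400
304^64 ≡ 400^2 = 160000 ≡ 46
89 = 64 + 16 + 8 + 1, so 304^89 ≡ 46·483·147·304 ≡ 248 (mod 503)
78·248 = 19344 ≡ 230 (mod 503)
230 ≡ 230 (mod 503); signature holds.

genuine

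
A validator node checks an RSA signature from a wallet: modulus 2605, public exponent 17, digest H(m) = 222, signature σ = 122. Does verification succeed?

Squares mod 2605: σ^1≡122, σ^2≡1859, σ^4≡1651, σ^8≡971, σ^16≡2436
17 = 16 + 1, so σ^17 ≡ 2436·122 ≡ 222 (mod 2605)
σ^17 mod 2605 = 222 matches H(m).

passes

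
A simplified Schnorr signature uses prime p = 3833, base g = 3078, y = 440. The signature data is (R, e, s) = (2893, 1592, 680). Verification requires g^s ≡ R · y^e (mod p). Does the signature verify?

verifies

g^s mod p:
3078^680 mod 3833 = 3313
R · y^e mod p:
440^1592 mod 3833 = 3752
2893·3752 = 10854536 ≡ 3313 (mod 3833)
3313 ≡ 3313 (mod 3833); signature holds.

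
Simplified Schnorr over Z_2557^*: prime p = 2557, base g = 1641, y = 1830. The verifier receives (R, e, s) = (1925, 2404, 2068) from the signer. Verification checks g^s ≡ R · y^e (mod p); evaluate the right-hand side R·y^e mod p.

1830^2 = 3348900 ≡ 1787
1830^4 ≡ 1787^2 = 3193369 ≡ 2233
1830^8 ≡ 2233^2 = 4986289 ≡ 139
1830^16 ≡ 139^2 = 19321 ≡ 1422
1830^32 ≡ 1422^2 = 2022084 ≡ 2054
1830^64 ≡ 2054^2 = 4218916 ≡ 2423
1830^128 ≡ 2423^2 = 5870929 ≡ 57
1830^256 ≡ 57^2 = 3249 ≡ 692
1830^512 ≡ 692^2 = 478864 ≡ 705
1830^1024 ≡ 705^2 = 497025 ≡ 967
1830^2048 ≡ 967^2 = 935089 ≡ 1784
2404 = 2048 + 256 + 64 + 32 + 4, so 1830^2404 ≡ 1784·692·2423·2054·2233 ≡ 1988 (mod 2557)
R · y^e ≡ 1925·1988 = 3826900 ≡ 1628 (mod 2557)

1628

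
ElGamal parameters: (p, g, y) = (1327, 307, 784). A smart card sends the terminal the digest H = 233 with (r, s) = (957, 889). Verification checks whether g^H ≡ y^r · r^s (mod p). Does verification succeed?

Left side g^H mod p:
307^2 = 94249 ≡ 32
307^4 ≡ 32^2 = 1024
307^8 ≡ 1024^2 = 1048576 ≡ 246
307^16 ≡ 246^2 = 60516 ≡ 801
307^32 ≡ 801^2 = 641601 ≡ 660
307^64 ≡ 660^2 = 435600 ≡ 344
307^128 ≡ 344^2 = 118336 ≡ 233
233 = 128 + 64 + 32 + 8 + 1, so 307^233 ≡ 233·344·660·246·307 ≡ 226 (mod 1327)
Right side y^r · r^s mod p:
784^2 = 614656 ≡ 255
784^4 ≡ 255^2 = 65025 ≡ 2
784^8 ≡ 2^2 = 4
784^16 ≡ 4^2 = 16
784^32 ≡ 16^2 = 256
784^64 ≡ 256^2 = 65536 ≡ 513
784^128 ≡ 513^2 = 263169 ≡ 423
784^256 ≡ 423^2 = 178929 ≡ 1111
784^512 ≡ 1111^2 = 1234321 ≡ 211
957 = 512 + 256 + 128 + 32 + 16 + 8 + 4 + 1, so 784^957 ≡ 211·1111·423·256·16·4·2·784 ≡ 444 (mod 1327)
957^2 = 915849 ≡ 219
957^4 ≡ 219^2 = 47961 ≡ 189
957^8 ≡ 189^2 = 35721 ≡ 1219
957^16 ≡ 1219^2 = 1485961 ≡ 1048
957^32 ≡ 1048^2 = 1098304 ≡ 875
957^64 ≡ 875^2 = 765625 ≡ 1273
957^128 ≡ 1273^2 = 1620529 ≡ 262
957^256 ≡ 262^2 = 68644 ≡ 967
957^512 ≡ 967^2 = 935089 ≡ 881
889 = 512 + 256 + 64 + 32 + 16 + 8 + 1, so 957^889 ≡ 881·967·1273·875·1048·1219·957 ≡ 401 (mod 1327)
444·401 = 178044 ≡ 226 (mod 1327)
226 ≡ 226 (mod 1327), so the signature is genuine.

passes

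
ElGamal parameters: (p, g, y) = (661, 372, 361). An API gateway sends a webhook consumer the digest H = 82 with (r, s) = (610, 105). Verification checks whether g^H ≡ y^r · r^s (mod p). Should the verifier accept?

reject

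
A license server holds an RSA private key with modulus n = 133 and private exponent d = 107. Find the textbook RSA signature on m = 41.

13

m^107 mod 133 = 13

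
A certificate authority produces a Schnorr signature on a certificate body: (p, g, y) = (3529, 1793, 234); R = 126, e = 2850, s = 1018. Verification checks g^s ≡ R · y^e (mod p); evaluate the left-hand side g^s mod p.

308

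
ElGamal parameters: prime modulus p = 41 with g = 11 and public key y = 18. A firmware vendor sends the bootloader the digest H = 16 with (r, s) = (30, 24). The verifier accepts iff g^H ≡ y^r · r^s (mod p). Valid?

no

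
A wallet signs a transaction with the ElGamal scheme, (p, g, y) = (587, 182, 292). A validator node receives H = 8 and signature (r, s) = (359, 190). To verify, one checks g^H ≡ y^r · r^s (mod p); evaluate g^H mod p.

511

182^2 = 33124 ≡ 252
182^4 ≡ 252^2 = 63504 ≡ 108
182^8 ≡ 108^2 = 11664 ≡ 511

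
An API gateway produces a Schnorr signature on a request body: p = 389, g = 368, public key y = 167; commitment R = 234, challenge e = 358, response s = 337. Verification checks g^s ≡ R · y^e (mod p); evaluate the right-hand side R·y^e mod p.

167^358 mod 389 = 311
R · y^e ≡ 234·311 = 72774 ≡ 31 (mod 389)

31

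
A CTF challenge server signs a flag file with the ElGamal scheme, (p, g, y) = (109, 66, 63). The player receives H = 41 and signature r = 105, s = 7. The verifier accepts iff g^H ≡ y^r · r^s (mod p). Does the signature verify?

verifies

Left side g^H mod p:
66^2 = 4356 ≡ 105
66^4 ≡ 105^2 = 11025 ≡ 16
66^8 ≡ 16^2 = 256 ≡ 38
66^16 ≡ 38^2 = 1444 ≡ 27
66^32 ≡ 27^2 = 729 ≡ 75
41 = 32 + 8 + 1, so 66^41 ≡ 75·38·66 ≡ 75 (mod 109)
Right side y^r · r^s mod p:
63^2 = 3969 ≡ 45
63^4 ≡ 45^2 = 2025 ≡ 63
63^8 ≡ 63^2 = 3969 ≡ 45
63^16 ≡ 45^2 = 2025 ≡ 63
63^32 ≡ 63^2 = 3969 ≡ 45
63^64 ≡ 45^2 = 2025 ≡ 63
105 = 64 + 32 + 8 + 1, so 63^105 ≡ 63·45·45·63 ≡ 1 (mod 109)
105^2 = 11025 ≡ 16
105^4 ≡ 16^2 = 256 ≡ 38
7 = 4 + 2 + 1, so 105^7 ≡ 38·16·105 ≡ 75 (mod 109)
1·75 = 75 ≡ 75 (mod 109)
75 ≡ 75 (mod 109), so the signature is genuine.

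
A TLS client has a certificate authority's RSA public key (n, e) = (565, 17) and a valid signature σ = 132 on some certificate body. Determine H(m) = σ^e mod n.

27

σ^2 ≡ 132^2 = 17424 ≡ 474
σ^4 ≡ 474^2 = 224676 ≡ 371
σ^8 ≡ 371^2 = 137641 ≡ 346
σ^16 ≡ 346^2 = 119716 ≡ 501
17 = 16 + 1, so σ^17 ≡ 501·132 ≡ 27 (mod 565)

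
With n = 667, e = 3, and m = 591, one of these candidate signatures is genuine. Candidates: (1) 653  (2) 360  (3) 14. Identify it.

Candidate 1: Squares mod 667: 653^1≡653, 653^2≡196; 3 = 2 + 1, so 653^3 ≡ 196·653 ≡ 591 (mod 667)
  → matches m = 591
Candidate 2: Squares mod 667: 360^1≡360, 360^2≡202; 3 = 2 + 1, so 360^3 ≡ 202·360 ≡ 17 (mod 667)
Candidate 3: Squares mod 667: 14^1≡14, 14^2≡196; 3 = 2 + 1, so 14^3 ≡ 196·14 ≡ 76 (mod 667)

1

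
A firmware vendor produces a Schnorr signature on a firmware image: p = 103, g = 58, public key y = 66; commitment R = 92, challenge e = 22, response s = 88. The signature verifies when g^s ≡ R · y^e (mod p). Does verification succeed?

passes

g^s mod p:
Squares mod 103: 58^1≡58, 58^2≡68, 58^4≡92, 58^8≡18, 58^16≡15, 58^32≡19, 58^64≡52
88 = 64 + 16 + 8, so 58^88 ≡ 52·15·18 ≡ 32 (mod 103)
R · y^e mod p:
Squares mod 103: 66^1≡66, 66^2≡30, 66^4≡76, 66^8≡8, 66^16≡64
22 = 16 + 4 + 2, so 66^22 ≡ 64·76·30 ≡ 72 (mod 103)
92·72 = 6624 ≡ 32 (mod 103)
32 ≡ 32 (mod 103); signature holds.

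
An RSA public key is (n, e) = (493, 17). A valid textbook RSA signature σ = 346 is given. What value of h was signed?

414

Squares mod 493: σ^1≡346, σ^2≡410, σ^4≡480, σ^8≡169, σ^16≡460
17 = 16 + 1, so σ^17 ≡ 460·346 ≡ 414 (mod 493)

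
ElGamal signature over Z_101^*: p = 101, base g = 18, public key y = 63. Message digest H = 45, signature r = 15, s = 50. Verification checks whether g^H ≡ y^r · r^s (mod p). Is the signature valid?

valid

Left side g^H mod p:
18^2 = 324 ≡ 21
18^4 ≡ 21^2 = 441 ≡ 37
18^8 ≡ 37^2 = 1369 ≡ 56
18^16 ≡ 56^2 = 3136 ≡ 5
18^32 ≡ 5^2 = 25
45 = 32 + 8 + 4 + 1, so 18^45 ≡ 25·56·37·18 ≡ 69 (mod 101)
Right side y^r · r^s mod p:
63^2 = 3969 ≡ 30
63^4 ≡ 30^2 = 900 ≡ 92
63^8 ≡ 92^2 = 8464 ≡ 81
15 = 8 + 4 + 2 + 1, so 63^15 ≡ 81·92·30·63 ≡ 32 (mod 101)
15^2 = 225 ≡ 23
15^4 ≡ 23^2 = 529 ≡ 24
15^8 ≡ 24^2 = 576 ≡ 71
15^16 ≡ 71^2 = 5041 ≡ 92
15^32 ≡ 92^2 = 8464 ≡ 81
50 = 32 + 16 + 2, so 15^50 ≡ 81·92·23 ≡ 100 (mod 101)
32·100 = 3200 ≡ 69 (mod 101)
69 ≡ 69 (mod 101), so the signature is genuine.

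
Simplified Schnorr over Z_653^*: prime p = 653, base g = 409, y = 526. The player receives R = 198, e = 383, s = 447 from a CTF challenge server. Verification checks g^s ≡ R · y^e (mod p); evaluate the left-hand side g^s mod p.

227

Squares mod 653: 409^1≡409, 409^2≡113, 409^4≡362, 409^8≡444, 409^16≡583, 409^32≡329, 409^64≡496, 409^128≡488, 409^256≡452
447 = 256 + 128 + 32 + 16 + 8 + 4 + 2 + 1, so 409^447 ≡ 452·488·329·583·444·362·113·409 ≡ 227 (mod 653)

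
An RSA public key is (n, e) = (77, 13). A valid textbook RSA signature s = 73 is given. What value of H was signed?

s^2 ≡ 73^2 = 5329 ≡ 16
s^4 ≡ 16^2 = 256 ≡ 25
s^8 ≡ 25^2 = 625 ≡ 9
13 = 8 + 4 + 1, so s^13 ≡ 9·25·73 ≡ 24 (mod 77)

24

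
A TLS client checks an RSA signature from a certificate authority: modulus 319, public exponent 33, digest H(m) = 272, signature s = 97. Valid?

no

s^33 mod 319 = 124
124 ≠ 272, so verification fails.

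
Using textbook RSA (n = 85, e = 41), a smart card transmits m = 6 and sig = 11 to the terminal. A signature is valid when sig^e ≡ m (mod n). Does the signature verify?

sig^2 ≡ 11^2 = 121 ≡ 36
sig^4 ≡ 36^2 = 1296 ≡ 21
sig^8 ≡ 21^2 = 441 ≡ 16
sig^16 ≡ 16^2 = 256 ≡ 1
sig^32 ≡ 1^2 = 1
41 = 32 + 8 + 1, so sig^41 ≡ 1·16·11 ≡ 6 (mod 85)
6 = m, so the signature checks out.

verifies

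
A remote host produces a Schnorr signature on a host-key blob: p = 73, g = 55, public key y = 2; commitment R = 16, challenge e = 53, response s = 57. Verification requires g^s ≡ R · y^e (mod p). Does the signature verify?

verifies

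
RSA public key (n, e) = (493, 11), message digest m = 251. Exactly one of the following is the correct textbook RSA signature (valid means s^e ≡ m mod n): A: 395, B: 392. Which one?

A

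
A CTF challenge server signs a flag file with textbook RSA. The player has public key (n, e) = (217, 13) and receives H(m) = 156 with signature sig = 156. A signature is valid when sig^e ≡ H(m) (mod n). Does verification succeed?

passes

sig^2 ≡ 156^2 = 24336 ≡ 32
sig^4 ≡ 32^2 = 1024 ≡ 156
sig^8 ≡ 156^2 = 24336 ≡ 32
13 = 8 + 4 + 1, so sig^13 ≡ 32·156·156 ≡ 156 (mod 217)
sig^13 mod 217 = 156 matches H(m).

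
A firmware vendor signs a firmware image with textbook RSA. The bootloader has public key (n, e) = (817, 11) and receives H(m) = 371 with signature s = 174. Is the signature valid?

valid

s^11 mod 817 = 371
371 = H(m), so the signature checks out.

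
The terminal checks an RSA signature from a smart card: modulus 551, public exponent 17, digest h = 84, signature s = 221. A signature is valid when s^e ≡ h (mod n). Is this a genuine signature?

genuine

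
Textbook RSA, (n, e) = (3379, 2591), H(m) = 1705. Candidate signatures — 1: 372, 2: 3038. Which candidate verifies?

2

Candidate 1: Squares mod 3379: 372^1≡372, 372^2≡3224, 372^4≡372, 372^8≡3224, 372^16≡372, 372^32≡3224, 372^64≡372, 372^128≡3224, 372^256≡372, 372^512≡3224, 372^1024≡372, 372^2048≡3224; 2591 = 2048 + 512 + 16 + 8 + 4 + 2 + 1, so 372^2591 ≡ 3224·3224·372·3224·372·3224·372 ≡ 3224 (mod 3379)
Candidate 2: Squares mod 3379: 3038^1≡3038, 3038^2≡1395, 3038^4≡3100, 3038^8≡124, 3038^16≡1860, 3038^32≡2883, 3038^64≡2728, 3038^128≡1426, 3038^256≡2697, 3038^512≡2201, 3038^1024≡2294, 3038^2048≡1333; 2591 = 2048 + 512 + 16 + 8 + 4 + 2 + 1, so 3038^2591 ≡ 1333·2201·1860·124·3100·1395·3038 ≡ 1705 (mod 3379)
  → matches H(m) = 1705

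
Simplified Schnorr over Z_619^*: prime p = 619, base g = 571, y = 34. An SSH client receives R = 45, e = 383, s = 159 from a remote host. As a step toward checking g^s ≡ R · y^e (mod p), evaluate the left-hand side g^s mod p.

182

571^159 mod 619 = 182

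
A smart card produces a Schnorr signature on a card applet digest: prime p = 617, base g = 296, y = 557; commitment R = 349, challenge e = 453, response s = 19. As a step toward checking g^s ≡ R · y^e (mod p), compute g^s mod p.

Squares mod 617: 296^1≡296, 296^2≡2, 296^4≡4, 296^8≡16, 296^16≡256
19 = 16 + 2 + 1, so 296^19 ≡ 256·2·296 ≡ 387 (mod 617)

387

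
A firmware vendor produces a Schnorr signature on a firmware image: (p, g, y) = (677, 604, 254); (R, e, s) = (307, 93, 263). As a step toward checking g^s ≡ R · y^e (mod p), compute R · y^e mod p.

Squares mod 677: 254^1≡254, 254^2≡201, 254^4≡458, 254^8≡571, 254^16≡404, 254^32≡59, 254^64≡96
93 = 64 + 16 + 8 + 4 + 1, so 254^93 ≡ 96·404·571·458·254 ≡ 377 (mod 677)
R · y^e ≡ 307·377 = 115739 ≡ 649 (mod 677)

649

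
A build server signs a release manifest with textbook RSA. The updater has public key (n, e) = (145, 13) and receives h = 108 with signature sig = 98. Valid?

yes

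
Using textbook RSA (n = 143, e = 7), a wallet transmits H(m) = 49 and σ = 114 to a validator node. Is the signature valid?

Squares mod 143: σ^1≡114, σ^2≡126, σ^4≡3
7 = 4 + 2 + 1, so σ^7 ≡ 3·126·114 ≡ 49 (mod 143)
49 = H(m), so the signature checks out.

valid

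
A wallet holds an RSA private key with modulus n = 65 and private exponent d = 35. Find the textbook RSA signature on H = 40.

40

H^35 mod 65 = 40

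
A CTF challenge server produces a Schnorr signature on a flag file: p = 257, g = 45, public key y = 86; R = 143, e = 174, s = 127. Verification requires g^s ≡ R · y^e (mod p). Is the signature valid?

invalid

g^s mod p:
45^2 = 2025 ≡ 226
45^4 ≡ 226^2 = 51076 ≡ 190
45^8 ≡ 190^2 = 36100 ≡ 120
45^16 ≡ 120^2 = 14400 ≡ 8
45^32 ≡ 8^2 = 64
45^64 ≡ 64^2 = 4096 ≡ 241
127 = 64 + 32 + 16 + 8 + 4 + 2 + 1, so 45^127 ≡ 241·64·8·120·190·226·45 ≡ 217 (mod 257)
R · y^e mod p:
86^2 = 7396 ≡ 200
86^4 ≡ 200^2 = 40000 ≡ 165
86^8 ≡ 165^2 = 27225 ≡ 240
86^16 ≡ 240^2 = 57600 ≡ 32
86^32 ≡ 32^2 = 1024 ≡ 253
86^64 ≡ 253^2 = 64009 ≡ 16
86^128 ≡ 16^2 = 256
174 = 128 + 32 + 8 + 4 + 2, so 86^174 ≡ 256·253·240·165·200 ≡ 124 (mod 257)
143·124 = 17732 ≡ 256 (mod 257)
217 ≠ 256; the check fails.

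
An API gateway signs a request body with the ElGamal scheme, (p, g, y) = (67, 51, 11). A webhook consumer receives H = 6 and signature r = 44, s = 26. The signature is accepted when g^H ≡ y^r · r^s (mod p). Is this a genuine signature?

Left side g^H mod p:
51^2 = 2601 ≡ 55
51^4 ≡ 55^2 = 3025 ≡ 10
6 = 4 + 2, so 51^6 ≡ 10·55 ≡ 14 (mod 67)
Right side y^r · r^s mod p:
11^2 = 121 ≡ 54
11^4 ≡ 54^2 = 2916 ≡ 35
11^8 ≡ 35^2 = 1225 ≡ 19
11^16 ≡ 19^2 = 361 ≡ 26
11^32 ≡ 26^2 = 676 ≡ 6
44 = 32 + 8 + 4, so 11^44 ≡ 6·19·35 ≡ 37 (mod 67)
44^2 = 1936 ≡ 60
44^4 ≡ 60^2 = 3600 ≡ 49
44^8 ≡ 49^2 = 2401 ≡ 56
44^16 ≡ 56^2 = 3136 ≡ 54
26 = 16 + 8 + 2, so 44^26 ≡ 54·56·60 ≡ 4 (mod 67)
37·4 = 148 ≡ 14 (mod 67)
14 ≡ 14 (mod 67), so the signature is genuine.

genuine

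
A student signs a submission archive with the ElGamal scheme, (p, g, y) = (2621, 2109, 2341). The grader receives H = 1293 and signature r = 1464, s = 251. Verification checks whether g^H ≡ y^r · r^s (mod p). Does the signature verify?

Left side g^H mod p:
Squares mod 2621: 2109^1≡2109, 2109^2≡44, 2109^4≡1936, 2109^8≡66, 2109^16≡1735, 2109^32≡1317, 2109^64≡2008, 2109^128≡966, 2109^256≡80, 2109^512≡1158, 2109^1024≡1633
1293 = 1024 + 256 + 8 + 4 + 1, so 2109^1293 ≡ 1633·80·66·1936·2109 ≡ 540 (mod 2621)
Right side y^r · r^s mod p:
Squares mod 2621: 2341^1≡2341, 2341^2≡2391, 2341^4≡480, 2341^8≡2373, 2341^16≡1221, 2341^32≡2113, 2341^64≡1206, 2341^128≡2402, 2341^256≡783, 2341^512≡2396, 2341^1024≡826
1464 = 1024 + 256 + 128 + 32 + 16 + 8, so 2341^1464 ≡ 826·783·2402·2113·1221·2373 ≡ 1381 (mod 2621)
Squares mod 2621: 1464^1≡1464, 1464^2≡1939, 1464^4≡1207, 1464^8≡2194, 1464^16≡1480, 1464^32≡1865, 1464^64≡158, 1464^128≡1375
251 = 128 + 64 + 32 + 16 + 8 + 2 + 1, so 1464^251 ≡ 1375·158·1865·1480·2194·1939·1464 ≡ 2071 (mod 2621)
1381·2071 = 2860051 ≡ 540 (mod 2621)
540 ≡ 540 (mod 2621), so the signature is genuine.

verifies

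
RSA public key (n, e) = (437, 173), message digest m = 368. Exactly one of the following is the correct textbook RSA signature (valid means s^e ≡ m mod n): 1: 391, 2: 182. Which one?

Candidate 1: 391^2 = 152881 ≡ 368; 391^4 ≡ 368^2 = 135424 ≡ 391; 391^8 ≡ 391^2 = 152881 ≡ 368; 391^16 ≡ 368^2 = 135424 ≡ 391; 391^32 ≡ 391^2 = 152881 ≡ 368; 391^64 ≡ 368^2 = 135424 ≡ 391; 391^128 ≡ 391^2 = 152881 ≡ 368; 173 = 128 + 32 + 8 + 4 + 1, so 391^173 ≡ 368·368·368·391·391 ≡ 368 (mod 437)
  → matches m = 368
Candidate 2: 182^2 = 33124 ≡ 349; 182^4 ≡ 349^2 = 121801 ≡ 315; 182^8 ≡ 315^2 = 99225 ≡ 26; 182^16 ≡ 26^2 = 676 ≡ 239; 182^32 ≡ 239^2 = 57121 ≡ 311; 182^64 ≡ 311^2 = 96721 ≡ 144; 182^128 ≡ 144^2 = 20736 ≡ 197; 173 = 128 + 32 + 8 + 4 + 1, so 182^173 ≡ 197·311·26·315·182 ≡ 273 (mod 437)

1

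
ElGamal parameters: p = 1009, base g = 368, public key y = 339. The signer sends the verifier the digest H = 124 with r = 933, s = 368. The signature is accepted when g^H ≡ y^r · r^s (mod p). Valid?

yes

Left side g^H mod p:
368^124 mod 1009 = 346
Right side y^r · r^s mod p:
339^933 mod 1009 = 813
933^368 mod 1009 = 338
813·338 = 274794 ≡ 346 (mod 1009)
346 ≡ 346 (mod 1009), so the signature is genuine.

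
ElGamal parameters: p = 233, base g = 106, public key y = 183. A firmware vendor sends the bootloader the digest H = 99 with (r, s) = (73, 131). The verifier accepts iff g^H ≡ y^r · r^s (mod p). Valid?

Left side g^H mod p:
106^99 mod 233 = 24
Right side y^r · r^s mod p:
183^73 mod 233 = 26
73^131 mod 233 = 216
26·216 = 5616 ≡ 24 (mod 233)
24 ≡ 24 (mod 233), so the signature is genuine.

yes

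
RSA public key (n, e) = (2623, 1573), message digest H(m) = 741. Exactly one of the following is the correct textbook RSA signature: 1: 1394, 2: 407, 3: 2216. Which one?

3

Candidate 1: Squares mod 2623: 1394^1≡1394, 1394^2≡2216, 1394^4≡400, 1394^8≡2620, 1394^16≡9, 1394^32≡81, 1394^64≡1315, 1394^128≡668, 1394^256≡314, 1394^512≡1545, 1394^1024≡95; 1573 = 1024 + 512 + 32 + 4 + 1, so 1394^1573 ≡ 95·1545·81·400·1394 ≡ 2565 (mod 2623)
Candidate 2: Squares mod 2623: 407^1≡407, 407^2≡400, 407^4≡2620, 407^8≡9, 407^16≡81, 407^32≡1315, 407^64≡668, 407^128≡314, 407^256≡1545, 407^512≡95, 407^1024≡1156; 1573 = 1024 + 512 + 32 + 4 + 1, so 407^1573 ≡ 1156·95·1315·2620·407 ≡ 1882 (mod 2623)
Candidate 3: Squares mod 2623: 2216^1≡2216, 2216^2≡400, 2216^4≡2620, 2216^8≡9, 2216^16≡81, 2216^32≡1315, 2216^64≡668, 2216^128≡314, 2216^256≡1545, 2216^512≡95, 2216^1024≡1156; 1573 = 1024 + 512 + 32 + 4 + 1, so 2216^1573 ≡ 1156·95·1315·2620·2216 ≡ 741 (mod 2623)
  → matches H(m) = 741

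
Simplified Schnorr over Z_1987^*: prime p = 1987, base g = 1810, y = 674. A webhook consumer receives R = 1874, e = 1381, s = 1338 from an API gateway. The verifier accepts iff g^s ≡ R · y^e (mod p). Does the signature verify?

does not verify

g^s mod p:
1810^2 = 3276100 ≡ 1524
1810^4 ≡ 1524^2 = 2322576 ≡ 1760
1810^8 ≡ 1760^2 = 3097600 ≡ 1854
1810^16 ≡ 1854^2 = 3437316 ≡ 1793
1810^32 ≡ 1793^2 = 3214849 ≡ 1870
1810^64 ≡ 1870^2 = 3496900 ≡ 1767
1810^128 ≡ 1767^2 = 3122289 ≡ 712
1810^256 ≡ 712^2 = 506944 ≡ 259
1810^512 ≡ 259^2 = 67081 ≡ 1510
1810^1024 ≡ 1510^2 = 2280100 ≡ 1011
1338 = 1024 + 256 + 32 + 16 + 8 + 2, so 1810^1338 ≡ 1011·259·1870·1793·1854·1524 ≡ 112 (mod 1987)
R · y^e mod p:
674^2 = 454276 ≡ 1240
674^4 ≡ 1240^2 = 1537600 ≡ 1649
674^8 ≡ 1649^2 = 2719201 ≡ 985
674^16 ≡ 985^2 = 970225 ≡ 569
674^32 ≡ 569^2 = 323761 ≡ 1867
674^64 ≡ 1867^2 = 3485689 ≡ 491
674^128 ≡ 491^2 = 241081 ≡ 654
674^256 ≡ 654^2 = 427716 ≡ 511
674^512 ≡ 511^2 = 261121 ≡ 824
674^1024 ≡ 824^2 = 678976 ≡ 1409
1381 = 1024 + 256 + 64 + 32 + 4 + 1, so 674^1381 ≡ 1409·511·491·1867·1649·674 ≡ 1391 (mod 1987)
1874·1391 = 2606734 ≡ 1777 (mod 1987)
112 ≠ 1777; the check fails.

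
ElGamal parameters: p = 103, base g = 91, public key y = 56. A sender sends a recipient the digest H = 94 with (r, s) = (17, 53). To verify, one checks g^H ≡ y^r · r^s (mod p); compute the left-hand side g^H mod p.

7

91^2 = 8281 ≡ 41
91^4 ≡ 41^2 = 1681 ≡ 33
91^8 ≡ 33^2 = 1089 ≡ 59
91^16 ≡ 59^2 = 3481 ≡ 82
91^32 ≡ 82^2 = 6724 ≡ 29
91^64 ≡ 29^2 = 841 ≡ 17
94 = 64 + 16 + 8 + 4 + 2, so 91^94 ≡ 17·82·59·33·41 ≡ 7 (mod 103)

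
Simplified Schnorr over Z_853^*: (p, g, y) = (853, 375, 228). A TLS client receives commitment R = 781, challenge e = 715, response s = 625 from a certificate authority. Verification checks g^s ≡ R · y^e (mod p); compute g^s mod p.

Squares mod 853: 375^1≡375, 375^2≡733, 375^4≡752, 375^8≡818, 375^16≡372, 375^32≡198, 375^64≡819, 375^128≡303, 375^256≡538, 375^512≡277
625 = 512 + 64 + 32 + 16 + 1, so 375^625 ≡ 277·819·198·372·375 ≡ 608 (mod 853)

608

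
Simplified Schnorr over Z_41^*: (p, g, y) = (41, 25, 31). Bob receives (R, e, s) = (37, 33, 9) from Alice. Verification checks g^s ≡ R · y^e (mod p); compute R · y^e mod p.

31^2 = 961 ≡ 18
31^4 ≡ 18^2 = 324 ≡ 37
31^8 ≡ 37^2 = 1369 ≡ 16
31^16 ≡ 16^2 = 256 ≡ 10
31^32 ≡ 10^2 = 100 ≡ 18
33 = 32 + 1, so 31^33 ≡ 18·31 ≡ 25 (mod 41)
R · y^e ≡ 37·25 = 925 ≡ 23 (mod 41)

23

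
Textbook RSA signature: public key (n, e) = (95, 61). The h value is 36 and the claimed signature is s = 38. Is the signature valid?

invalid

s^2 ≡ 38^2 = 1444 ≡ 19
s^4 ≡ 19^2 = 361 ≡ 76
s^8 ≡ 76^2 = 5776 ≡ 76
s^16 ≡ 76^2 = 5776 ≡ 76
s^32 ≡ 76^2 = 5776 ≡ 76
61 = 32 + 16 + 8 + 4 + 1, so s^61 ≡ 76·76·76·76·38 ≡ 38 (mod 95)
The recovered value 38 does not match the digest 36.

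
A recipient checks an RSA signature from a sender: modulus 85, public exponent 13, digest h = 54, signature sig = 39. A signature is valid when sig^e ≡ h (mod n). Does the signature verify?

Squares mod 85: sig^1≡39, sig^2≡76, sig^4≡81, sig^8≡16
13 = 8 + 4 + 1, so sig^13 ≡ 16·81·39 ≡ 54 (mod 85)
Since 54 equals the digest 54, verification succeeds.

verifies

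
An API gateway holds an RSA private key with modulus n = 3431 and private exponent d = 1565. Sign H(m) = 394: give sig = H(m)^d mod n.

2274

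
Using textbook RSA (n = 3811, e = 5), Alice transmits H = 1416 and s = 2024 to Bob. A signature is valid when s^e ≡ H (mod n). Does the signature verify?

Squares mod 3811: s^1≡2024, s^2≡3562, s^4≡1025
5 = 4 + 1, so s^5 ≡ 1025·2024 ≡ 1416 (mod 3811)
1416 = H, so the signature checks out.

verifies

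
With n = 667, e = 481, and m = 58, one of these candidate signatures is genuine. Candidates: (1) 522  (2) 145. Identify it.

1

Candidate 1: 522^2 = 272484 ≡ 348; 522^4 ≡ 348^2 = 121104 ≡ 377; 522^8 ≡ 377^2 = 142129 ≡ 58; 522^16 ≡ 58^2 = 3364 ≡ 29; 522^32 ≡ 29^2 = 841 ≡ 174; 522^64 ≡ 174^2 = 30276 ≡ 261; 522^128 ≡ 261^2 = 68121 ≡ 87; 522^256 ≡ 87^2 = 7569 ≡ 232; 481 = 256 + 128 + 64 + 32 + 1, so 522^481 ≡ 232·87·261·174·522 ≡ 58 (mod 667)
  → matches m = 58
Candidate 2: 145^2 = 21025 ≡ 348; 145^4 ≡ 348^2 = 121104 ≡ 377; 145^8 ≡ 377^2 = 142129 ≡ 58; 145^16 ≡ 58^2 = 3364 ≡ 29; 145^32 ≡ 29^2 = 841 ≡ 174; 145^64 ≡ 174^2 = 30276 ≡ 261; 145^128 ≡ 261^2 = 68121 ≡ 87; 145^256 ≡ 87^2 = 7569 ≡ 232; 481 = 256 + 128 + 64 + 32 + 1, so 145^481 ≡ 232·87·261·174·145 ≡ 609 (mod 667)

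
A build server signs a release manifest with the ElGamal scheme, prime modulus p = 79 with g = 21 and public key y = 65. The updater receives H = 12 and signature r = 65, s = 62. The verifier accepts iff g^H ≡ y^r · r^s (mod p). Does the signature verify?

verifies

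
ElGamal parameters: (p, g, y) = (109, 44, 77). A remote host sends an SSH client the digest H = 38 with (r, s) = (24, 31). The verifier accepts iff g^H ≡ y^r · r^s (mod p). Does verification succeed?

Left side g^H mod p:
44^2 = 1936 ≡ 83
44^4 ≡ 83^2 = 6889 ≡ 22
44^8 ≡ 22^2 = 484 ≡ 48
44^16 ≡ 48^2 = 2304 ≡ 15
44^32 ≡ 15^2 = 225 ≡ 7
38 = 32 + 4 + 2, so 44^38 ≡ 7·22·83 ≡ 29 (mod 109)
Right side y^r · r^s mod p:
77^2 = 5929 ≡ 43
77^4 ≡ 43^2 = 1849 ≡ 105
77^8 ≡ 105^2 = 11025 ≡ 16
77^16 ≡ 16^2 = 256 ≡ 38
24 = 16 + 8, so 77^24 ≡ 38·16 ≡ 63 (mod 109)
24^2 = 576 ≡ 31
24^4 ≡ 31^2 = 961 ≡ 89
24^8 ≡ 89^2 = 7921 ≡ 73
24^16 ≡ 73^2 = 5329 ≡ 97
31 = 16 + 8 + 4 + 2 + 1, so 24^31 ≡ 97·73·89·31·24 ≡ 6 (mod 109)
63·6 = 378 ≡ 51 (mod 109)
29 ≠ 51, so verification fails.

fails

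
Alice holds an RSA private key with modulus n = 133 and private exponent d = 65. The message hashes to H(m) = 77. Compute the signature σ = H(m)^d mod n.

77

(H(m))^2 ≡ 77^2 = 5929 ≡ 77
(H(m))^4 ≡ 77^2 = 5929 ≡ 77
(H(m))^8 ≡ 77^2 = 5929 ≡ 77
(H(m))^16 ≡ 77^2 = 5929 ≡ 77
(H(m))^32 ≡ 77^2 = 5929 ≡ 77
(H(m))^64 ≡ 77^2 = 5929 ≡ 77
65 = 64 + 1, so (H(m))^65 ≡ 77·77 ≡ 77 (mod 133)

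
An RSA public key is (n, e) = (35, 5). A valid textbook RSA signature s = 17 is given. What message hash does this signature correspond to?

12

Squares mod 35: s^1≡17, s^2≡9, s^4≡11
5 = 4 + 1, so s^5 ≡ 11·17 ≡ 12 (mod 35)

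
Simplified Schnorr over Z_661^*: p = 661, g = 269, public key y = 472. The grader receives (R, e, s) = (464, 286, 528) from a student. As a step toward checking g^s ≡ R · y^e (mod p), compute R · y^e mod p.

197

472^286 mod 661 = 660
R · y^e ≡ 464·660 = 306240 ≡ 197 (mod 661)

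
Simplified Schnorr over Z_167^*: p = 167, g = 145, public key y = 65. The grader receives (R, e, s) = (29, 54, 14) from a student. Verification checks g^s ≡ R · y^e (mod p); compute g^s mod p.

145^2 = 21025 ≡ 150
145^4 ≡ 150^2 = 22500 ≡ 122
145^8 ≡ 122^2 = 14884 ≡ 21
14 = 8 + 4 + 2, so 145^14 ≡ 21·122·150 ≡ 33 (mod 167)

33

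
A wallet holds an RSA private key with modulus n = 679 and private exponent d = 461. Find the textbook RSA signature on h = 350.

112

h^2 ≡ 350^2 = 122500 ≡ 280
h^4 ≡ 280^2 = 78400 ≡ 315
h^8 ≡ 315^2 = 99225 ≡ 91
h^16 ≡ 91^2 = 8281 ≡ 133
h^32 ≡ 133^2 = 17689 ≡ 35
h^64 ≡ 35^2 = 1225 ≡ 546
h^128 ≡ 546^2 = 298116 ≡ 35
h^256 ≡ 35^2 = 1225 ≡ 546
461 = 256 + 128 + 64 + 8 + 4 + 1, so h^461 ≡ 546·35·546·91·315·350 ≡ 112 (mod 679)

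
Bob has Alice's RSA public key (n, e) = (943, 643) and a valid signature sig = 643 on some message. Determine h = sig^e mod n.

919

sig^2 ≡ 643^2 = 413449 ≡ 415
sig^4 ≡ 415^2 = 172225 ≡ 599
sig^8 ≡ 599^2 = 358801 ≡ 461
sig^16 ≡ 461^2 = 212521 ≡ 346
sig^32 ≡ 346^2 = 119716 ≡ 898
sig^64 ≡ 898^2 = 806404 ≡ 139
sig^128 ≡ 139^2 = 19321 ≡ 461
sig^256 ≡ 461^2 = 212521 ≡ 346
sig^512 ≡ 346^2 = 119716 ≡ 898
643 = 512 + 128 + 2 + 1, so sig^643 ≡ 898·461·415·643 ≡ 919 (mod 943)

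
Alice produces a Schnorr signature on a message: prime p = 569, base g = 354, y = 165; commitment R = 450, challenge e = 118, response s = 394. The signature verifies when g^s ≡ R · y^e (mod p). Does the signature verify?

verifies

g^s mod p:
354^2 = 125316 ≡ 136
354^4 ≡ 136^2 = 18496 ≡ 288
354^8 ≡ 288^2 = 82944 ≡ 439
354^16 ≡ 439^2 = 192721 ≡ 399
354^32 ≡ 399^2 = 159201 ≡ 450
354^64 ≡ 450^2 = 202500 ≡ 505
354^128 ≡ 505^2 = 255025 ≡ 113
354^256 ≡ 113^2 = 12769 ≡ 251
394 = 256 + 128 + 8 + 2, so 354^394 ≡ 251·113·439·136 ≡ 153 (mod 569)
R · y^e mod p:
165^2 = 27225 ≡ 482
165^4 ≡ 482^2 = 232324 ≡ 172
165^8 ≡ 172^2 = 29584 ≡ 565
165^16 ≡ 565^2 = 319225 ≡ 16
165^32 ≡ 16^2 = 256
165^64 ≡ 256^2 = 65536 ≡ 101
118 = 64 + 32 + 16 + 4 + 2, so 165^118 ≡ 101·256·16·172·482 ≡ 80 (mod 569)
450·80 = 36000 ≡ 153 (mod 569)
153 ≡ 153 (mod 569); signature holds.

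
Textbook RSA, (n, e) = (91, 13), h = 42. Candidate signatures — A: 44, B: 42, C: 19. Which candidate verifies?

Candidate A: Squares mod 91: 44^1≡44, 44^2≡25, 44^4≡79, 44^8≡53; 13 = 8 + 4 + 1, so 44^13 ≡ 53·79·44 ≡ 44 (mod 91)
Candidate B: Squares mod 91: 42^1≡42, 42^2≡35, 42^4≡42, 42^8≡35; 13 = 8 + 4 + 1, so 42^13 ≡ 35·42·42 ≡ 42 (mod 91)
  → matches h = 42
Candidate C: Squares mod 91: 19^1≡19, 19^2≡88, 19^4≡9, 19^8≡81; 13 = 8 + 4 + 1, so 19^13 ≡ 81·9·19 ≡ 19 (mod 91)

B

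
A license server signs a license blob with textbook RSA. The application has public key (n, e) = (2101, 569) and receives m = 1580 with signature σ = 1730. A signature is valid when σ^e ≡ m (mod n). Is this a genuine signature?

σ^2 ≡ 1730^2 = 2992900 ≡ 1076
σ^4 ≡ 1076^2 = 1157776 ≡ 125
σ^8 ≡ 125^2 = 15625 ≡ 918
σ^16 ≡ 918^2 = 842724 ≡ 223
σ^32 ≡ 223^2 = 49729 ≡ 1406
σ^64 ≡ 1406^2 = 1976836 ≡ 1896
σ^128 ≡ 1896^2 = 3594816 ≡ 5
σ^256 ≡ 5^2 = 25
σ^512 ≡ 25^2 = 625
569 = 512 + 32 + 16 + 8 + 1, so σ^569 ≡ 625·1406·223·918·1730 ≡ 521 (mod 2101)
The recovered value 521 does not match the digest 1580.

forged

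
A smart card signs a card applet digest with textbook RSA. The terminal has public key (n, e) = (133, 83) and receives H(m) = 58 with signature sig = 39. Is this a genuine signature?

genuine

sig^83 mod 133 = 58
sig^83 mod 133 = 58 matches H(m).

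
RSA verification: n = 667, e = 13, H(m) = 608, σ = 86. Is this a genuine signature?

genuine

σ^2 ≡ 86^2 = 7396 ≡ 59
σ^4 ≡ 59^2 = 3481 ≡ 146
σ^8 ≡ 146^2 = 21316 ≡ 639
13 = 8 + 4 + 1, so σ^13 ≡ 639·146·86 ≡ 608 (mod 667)
σ^13 mod 667 = 608 matches H(m).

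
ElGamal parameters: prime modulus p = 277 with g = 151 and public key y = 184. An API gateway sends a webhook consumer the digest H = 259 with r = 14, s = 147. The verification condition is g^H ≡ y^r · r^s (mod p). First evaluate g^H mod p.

97

151^2 = 22801 ≡ 87
151^4 ≡ 87^2 = 7569 ≡ 90
151^8 ≡ 90^2 = 8100 ≡ 67
151^16 ≡ 67^2 = 4489 ≡ 57
151^32 ≡ 57^2 = 3249 ≡ 202
151^64 ≡ 202^2 = 40804 ≡ 85
151^128 ≡ 85^2 = 7225 ≡ 23
151^256 ≡ 23^2 = 529 ≡ 252
259 = 256 + 2 + 1, so 151^259 ≡ 252·87·151 ≡ 97 (mod 277)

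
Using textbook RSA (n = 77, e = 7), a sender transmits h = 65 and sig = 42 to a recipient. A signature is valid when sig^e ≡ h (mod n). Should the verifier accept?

Squares mod 77: sig^1≡42, sig^2≡70, sig^4≡49
7 = 4 + 2 + 1, so sig^7 ≡ 49·70·42 ≡ 70 (mod 77)
70 ≠ 65, so verification fails.

reject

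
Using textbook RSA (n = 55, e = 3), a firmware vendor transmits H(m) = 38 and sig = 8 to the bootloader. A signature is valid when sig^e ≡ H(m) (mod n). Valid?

no

sig^2 ≡ 8^2 = 64 ≡ 9
3 = 2 + 1, so sig^3 ≡ 9·8 ≡ 17 (mod 55)
17 ≠ 38, so verification fails.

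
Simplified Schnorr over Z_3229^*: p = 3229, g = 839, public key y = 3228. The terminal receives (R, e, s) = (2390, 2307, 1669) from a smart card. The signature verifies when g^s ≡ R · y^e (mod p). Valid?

yes

g^s mod p:
839^2 = 703921 ≡ 3228
839^4 ≡ 3228^2 = 10419984 ≡ 1
839^8 ≡ 1^2 = 1
839^16 ≡ 1^2 = 1
839^32 ≡ 1^2 = 1
839^64 ≡ 1^2 = 1
839^128 ≡ 1^2 = 1
839^256 ≡ 1^2 = 1
839^512 ≡ 1^2 = 1
839^1024 ≡ 1^2 = 1
1669 = 1024 + 512 + 128 + 4 + 1, so 839^1669 ≡ 1·1·1·1·839 ≡ 839 (mod 3229)
R · y^e mod p:
3228^2 = 10419984 ≡ 1
3228^4 ≡ 1^2 = 1
3228^8 ≡ 1^2 = 1
3228^16 ≡ 1^2 = 1
3228^32 ≡ 1^2 = 1
3228^64 ≡ 1^2 = 1
3228^128 ≡ 1^2 = 1
3228^256 ≡ 1^2 = 1
3228^512 ≡ 1^2 = 1
3228^1024 ≡ 1^2 = 1
3228^2048 ≡ 1^2 = 1
2307 = 2048 + 256 + 2 + 1, so 3228^2307 ≡ 1·1·1·3228 ≡ 3228 (mod 3229)
2390·3228 = 7714920 ≡ 839 (mod 3229)
839 ≡ 839 (mod 3229); signature holds.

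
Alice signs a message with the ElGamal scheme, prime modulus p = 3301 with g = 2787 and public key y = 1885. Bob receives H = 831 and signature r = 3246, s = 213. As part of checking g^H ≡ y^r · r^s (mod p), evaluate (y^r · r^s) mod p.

2824

Squares mod 3301: 1885^1≡1885, 1885^2≡1349, 1885^4≡950, 1885^8≡1327, 1885^16≡1496, 1885^32≡3239, 1885^64≡543, 1885^128≡1060, 1885^256≡1260, 1885^512≡3120, 1885^1024≡3052, 1885^2048≡2583
3246 = 2048 + 1024 + 128 + 32 + 8 + 4 + 2, so 1885^3246 ≡ 2583·3052·1060·3239·1327·950·1349 ≡ 1552 (mod 3301)
Squares mod 3301: 3246^1≡3246, 3246^2≡3025, 3246^4≡253, 3246^8≡1290, 3246^16≡396, 3246^32≡1669, 3246^64≡2818, 3246^128≡2219
213 = 128 + 64 + 16 + 4 + 1, so 3246^213 ≡ 2219·2818·396·253·3246 ≡ 2401 (mod 3301)
y^r · r^s ≡ 1552·2401 = 3726352 ≡ 2824 (mod 3301)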